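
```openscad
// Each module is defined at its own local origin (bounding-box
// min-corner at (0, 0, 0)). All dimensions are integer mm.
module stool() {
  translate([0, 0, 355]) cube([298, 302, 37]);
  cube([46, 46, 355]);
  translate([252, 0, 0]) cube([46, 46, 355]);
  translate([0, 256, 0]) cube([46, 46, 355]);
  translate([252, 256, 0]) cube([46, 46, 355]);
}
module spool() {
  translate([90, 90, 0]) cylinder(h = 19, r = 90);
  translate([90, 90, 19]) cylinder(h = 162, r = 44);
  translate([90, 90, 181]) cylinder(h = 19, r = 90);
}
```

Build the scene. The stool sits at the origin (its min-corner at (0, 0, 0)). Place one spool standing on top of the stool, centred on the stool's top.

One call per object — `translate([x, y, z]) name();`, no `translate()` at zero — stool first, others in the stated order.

stool();
translate([59, 61, 392]) spool();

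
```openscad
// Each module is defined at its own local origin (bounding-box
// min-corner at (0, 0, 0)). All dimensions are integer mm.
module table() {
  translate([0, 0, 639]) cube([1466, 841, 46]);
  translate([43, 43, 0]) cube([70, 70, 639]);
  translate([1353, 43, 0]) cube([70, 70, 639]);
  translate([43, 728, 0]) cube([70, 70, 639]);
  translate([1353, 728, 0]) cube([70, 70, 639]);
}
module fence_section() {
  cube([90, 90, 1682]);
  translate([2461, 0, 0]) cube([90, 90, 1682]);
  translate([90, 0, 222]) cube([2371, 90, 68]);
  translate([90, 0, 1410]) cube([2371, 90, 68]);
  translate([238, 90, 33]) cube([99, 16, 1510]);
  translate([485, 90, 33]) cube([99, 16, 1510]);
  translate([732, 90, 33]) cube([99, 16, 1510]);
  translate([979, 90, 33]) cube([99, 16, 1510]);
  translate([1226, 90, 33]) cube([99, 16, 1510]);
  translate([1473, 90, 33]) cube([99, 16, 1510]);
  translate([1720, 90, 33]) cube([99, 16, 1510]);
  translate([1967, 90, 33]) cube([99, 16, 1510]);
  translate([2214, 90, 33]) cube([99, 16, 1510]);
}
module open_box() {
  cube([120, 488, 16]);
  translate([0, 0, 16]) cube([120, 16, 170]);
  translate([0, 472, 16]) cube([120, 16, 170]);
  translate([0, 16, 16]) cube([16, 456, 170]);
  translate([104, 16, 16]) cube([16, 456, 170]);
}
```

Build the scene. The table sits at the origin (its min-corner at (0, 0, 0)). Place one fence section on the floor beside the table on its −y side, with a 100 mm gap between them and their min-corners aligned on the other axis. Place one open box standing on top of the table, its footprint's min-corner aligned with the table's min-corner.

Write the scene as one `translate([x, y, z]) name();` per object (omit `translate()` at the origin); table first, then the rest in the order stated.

table();
translate([0, -206, 0]) fence_section();
translate([0, 0, 685]) open_box();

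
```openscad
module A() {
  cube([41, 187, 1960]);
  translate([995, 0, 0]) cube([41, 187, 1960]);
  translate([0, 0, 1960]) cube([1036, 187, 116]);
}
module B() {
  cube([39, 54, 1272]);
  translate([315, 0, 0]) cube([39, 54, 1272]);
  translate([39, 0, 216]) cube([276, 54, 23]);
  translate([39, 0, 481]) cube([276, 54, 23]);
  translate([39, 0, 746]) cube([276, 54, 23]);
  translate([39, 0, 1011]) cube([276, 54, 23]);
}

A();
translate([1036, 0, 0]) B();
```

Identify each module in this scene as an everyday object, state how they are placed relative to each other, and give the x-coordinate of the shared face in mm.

The door frame's +x face and the ladder's −x face are both at x = 1036 mm.

A is a door frame. B is a ladder. The ladder is against the door frame's +x side, with their −y faces flush. The x-coordinate of the shared face is 1036 mm.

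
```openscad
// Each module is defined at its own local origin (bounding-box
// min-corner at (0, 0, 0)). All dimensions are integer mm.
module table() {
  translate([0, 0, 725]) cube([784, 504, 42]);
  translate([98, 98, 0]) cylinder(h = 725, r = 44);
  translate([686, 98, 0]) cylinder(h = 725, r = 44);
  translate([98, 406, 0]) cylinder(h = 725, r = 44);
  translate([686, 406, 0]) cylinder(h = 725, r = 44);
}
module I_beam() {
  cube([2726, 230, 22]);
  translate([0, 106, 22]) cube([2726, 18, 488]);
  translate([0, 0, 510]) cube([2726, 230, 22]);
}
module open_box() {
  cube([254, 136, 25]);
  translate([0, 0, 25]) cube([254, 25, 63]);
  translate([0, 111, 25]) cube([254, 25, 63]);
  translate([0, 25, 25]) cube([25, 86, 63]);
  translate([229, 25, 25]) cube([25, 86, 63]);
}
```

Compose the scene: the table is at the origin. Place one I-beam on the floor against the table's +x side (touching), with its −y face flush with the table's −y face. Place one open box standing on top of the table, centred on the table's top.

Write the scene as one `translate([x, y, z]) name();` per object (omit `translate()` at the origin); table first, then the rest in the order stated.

table();
translate([784, 0, 0]) I_beam();
translate([265, 184, 767]) open_box();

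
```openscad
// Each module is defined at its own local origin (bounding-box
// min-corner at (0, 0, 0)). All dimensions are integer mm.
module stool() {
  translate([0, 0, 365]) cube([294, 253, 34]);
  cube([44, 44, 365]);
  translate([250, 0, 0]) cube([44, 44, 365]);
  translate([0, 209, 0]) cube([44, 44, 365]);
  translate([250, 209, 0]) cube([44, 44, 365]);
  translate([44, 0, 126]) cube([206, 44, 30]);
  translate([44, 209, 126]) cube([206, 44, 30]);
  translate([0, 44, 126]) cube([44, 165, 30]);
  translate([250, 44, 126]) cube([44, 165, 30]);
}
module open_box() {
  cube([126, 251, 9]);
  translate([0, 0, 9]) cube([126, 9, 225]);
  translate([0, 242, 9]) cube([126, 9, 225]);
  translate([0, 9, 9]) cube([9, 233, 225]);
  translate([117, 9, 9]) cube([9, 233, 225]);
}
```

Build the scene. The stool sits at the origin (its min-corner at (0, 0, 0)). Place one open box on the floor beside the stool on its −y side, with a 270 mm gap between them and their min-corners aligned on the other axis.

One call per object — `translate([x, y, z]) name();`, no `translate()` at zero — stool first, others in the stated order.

stool();
translate([0, -521, 0]) open_box();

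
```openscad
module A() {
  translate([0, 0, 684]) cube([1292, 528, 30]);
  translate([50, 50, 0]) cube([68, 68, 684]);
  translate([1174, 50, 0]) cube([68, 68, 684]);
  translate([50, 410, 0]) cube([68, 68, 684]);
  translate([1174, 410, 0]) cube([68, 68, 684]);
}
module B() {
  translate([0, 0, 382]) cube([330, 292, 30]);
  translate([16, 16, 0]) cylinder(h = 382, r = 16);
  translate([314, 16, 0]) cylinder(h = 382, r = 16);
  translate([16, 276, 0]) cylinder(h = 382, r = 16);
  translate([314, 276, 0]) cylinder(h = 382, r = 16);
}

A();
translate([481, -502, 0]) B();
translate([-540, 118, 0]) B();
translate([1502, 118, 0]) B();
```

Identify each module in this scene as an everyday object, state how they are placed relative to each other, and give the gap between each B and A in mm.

Each stool's nearest face is 210 mm from the table's bounding box.

A is a table. B is a stool. Three stools sit around the table at the −y, −x, +x sides. The gap between each stool and the table is 210 mm.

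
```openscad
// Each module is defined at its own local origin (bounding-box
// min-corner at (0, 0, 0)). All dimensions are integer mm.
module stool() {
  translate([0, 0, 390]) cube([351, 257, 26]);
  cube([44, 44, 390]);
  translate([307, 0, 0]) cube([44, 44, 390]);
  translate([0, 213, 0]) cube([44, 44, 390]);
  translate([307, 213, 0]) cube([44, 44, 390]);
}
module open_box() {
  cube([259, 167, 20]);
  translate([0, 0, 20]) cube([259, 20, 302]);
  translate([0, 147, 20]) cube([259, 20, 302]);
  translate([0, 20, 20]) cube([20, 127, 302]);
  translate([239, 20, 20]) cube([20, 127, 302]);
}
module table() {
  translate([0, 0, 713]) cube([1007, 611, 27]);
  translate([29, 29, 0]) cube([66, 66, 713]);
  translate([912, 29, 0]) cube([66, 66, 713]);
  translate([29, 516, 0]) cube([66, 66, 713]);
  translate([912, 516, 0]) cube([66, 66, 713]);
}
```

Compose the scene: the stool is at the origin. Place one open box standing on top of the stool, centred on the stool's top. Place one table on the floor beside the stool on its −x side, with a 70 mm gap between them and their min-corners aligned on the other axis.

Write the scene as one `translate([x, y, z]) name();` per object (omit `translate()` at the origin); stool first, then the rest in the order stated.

stool();
translate([46, 45, 416]) open_box();
translate([-1077, 0, 0]) table();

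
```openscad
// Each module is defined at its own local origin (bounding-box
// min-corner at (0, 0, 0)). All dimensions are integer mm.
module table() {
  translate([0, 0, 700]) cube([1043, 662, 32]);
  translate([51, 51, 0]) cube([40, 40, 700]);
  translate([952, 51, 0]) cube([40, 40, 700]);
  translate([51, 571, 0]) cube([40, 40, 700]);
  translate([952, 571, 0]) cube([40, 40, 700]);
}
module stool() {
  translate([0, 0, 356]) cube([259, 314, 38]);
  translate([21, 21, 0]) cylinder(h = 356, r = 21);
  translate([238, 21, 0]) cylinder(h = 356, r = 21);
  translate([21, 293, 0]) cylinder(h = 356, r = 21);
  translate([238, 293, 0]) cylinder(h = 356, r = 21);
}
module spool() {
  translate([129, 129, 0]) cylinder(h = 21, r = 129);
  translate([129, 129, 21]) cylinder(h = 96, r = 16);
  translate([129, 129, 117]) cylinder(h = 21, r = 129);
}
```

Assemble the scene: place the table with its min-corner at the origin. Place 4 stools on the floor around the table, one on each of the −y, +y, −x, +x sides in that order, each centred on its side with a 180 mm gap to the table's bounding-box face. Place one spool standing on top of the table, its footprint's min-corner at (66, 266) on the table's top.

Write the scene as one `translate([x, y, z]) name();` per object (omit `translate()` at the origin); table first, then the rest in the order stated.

table();
translate([392, -494, 0]) stool();
translate([392, 842, 0]) stool();
translate([-439, 174, 0]) stool();
translate([1223, 174, 0]) stool();
translate([66, 266, 732]) spool();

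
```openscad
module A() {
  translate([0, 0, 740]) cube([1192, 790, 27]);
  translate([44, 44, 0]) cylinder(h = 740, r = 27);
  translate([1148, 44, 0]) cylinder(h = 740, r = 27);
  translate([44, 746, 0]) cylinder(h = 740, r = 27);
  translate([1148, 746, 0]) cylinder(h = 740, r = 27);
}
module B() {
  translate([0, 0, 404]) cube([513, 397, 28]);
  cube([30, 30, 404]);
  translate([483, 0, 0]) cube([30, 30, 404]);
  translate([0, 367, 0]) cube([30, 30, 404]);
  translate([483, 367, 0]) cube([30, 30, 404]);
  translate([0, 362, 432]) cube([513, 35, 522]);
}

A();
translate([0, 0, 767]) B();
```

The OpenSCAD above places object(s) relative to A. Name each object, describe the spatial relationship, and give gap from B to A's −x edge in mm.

The chair's min-x is at 0; the table's min-x is 0; gap = 0 mm.

A is a table. B is a chair. The chair is on top of the table. The gap from the chair to the table's −x edge is 0 mm.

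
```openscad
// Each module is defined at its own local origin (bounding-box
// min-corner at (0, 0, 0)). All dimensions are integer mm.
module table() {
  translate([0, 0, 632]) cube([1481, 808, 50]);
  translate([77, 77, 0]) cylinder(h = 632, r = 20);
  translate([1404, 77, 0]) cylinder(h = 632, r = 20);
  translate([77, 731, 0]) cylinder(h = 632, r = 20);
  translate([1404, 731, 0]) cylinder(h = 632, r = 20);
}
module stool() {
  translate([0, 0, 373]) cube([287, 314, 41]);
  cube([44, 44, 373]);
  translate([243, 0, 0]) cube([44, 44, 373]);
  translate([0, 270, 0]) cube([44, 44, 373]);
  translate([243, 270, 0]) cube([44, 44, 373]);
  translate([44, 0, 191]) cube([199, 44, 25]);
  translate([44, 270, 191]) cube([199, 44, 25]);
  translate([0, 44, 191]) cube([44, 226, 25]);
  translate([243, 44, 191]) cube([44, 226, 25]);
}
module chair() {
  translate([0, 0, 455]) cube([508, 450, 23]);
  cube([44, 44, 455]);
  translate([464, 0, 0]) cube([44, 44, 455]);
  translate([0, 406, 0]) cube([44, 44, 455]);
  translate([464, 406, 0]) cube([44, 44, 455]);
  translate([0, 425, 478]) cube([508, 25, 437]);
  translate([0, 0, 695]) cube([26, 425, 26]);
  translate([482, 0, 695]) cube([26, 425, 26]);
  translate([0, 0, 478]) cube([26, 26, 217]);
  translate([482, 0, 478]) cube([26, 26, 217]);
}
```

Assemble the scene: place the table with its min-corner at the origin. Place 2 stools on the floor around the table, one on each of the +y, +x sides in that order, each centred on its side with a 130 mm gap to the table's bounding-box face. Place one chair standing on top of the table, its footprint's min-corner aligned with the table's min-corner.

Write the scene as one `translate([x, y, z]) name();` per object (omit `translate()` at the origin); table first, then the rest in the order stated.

table();
translate([597, 938, 0]) stool();
translate([1611, 247, 0]) stool();
translate([0, 0, 682]) chair();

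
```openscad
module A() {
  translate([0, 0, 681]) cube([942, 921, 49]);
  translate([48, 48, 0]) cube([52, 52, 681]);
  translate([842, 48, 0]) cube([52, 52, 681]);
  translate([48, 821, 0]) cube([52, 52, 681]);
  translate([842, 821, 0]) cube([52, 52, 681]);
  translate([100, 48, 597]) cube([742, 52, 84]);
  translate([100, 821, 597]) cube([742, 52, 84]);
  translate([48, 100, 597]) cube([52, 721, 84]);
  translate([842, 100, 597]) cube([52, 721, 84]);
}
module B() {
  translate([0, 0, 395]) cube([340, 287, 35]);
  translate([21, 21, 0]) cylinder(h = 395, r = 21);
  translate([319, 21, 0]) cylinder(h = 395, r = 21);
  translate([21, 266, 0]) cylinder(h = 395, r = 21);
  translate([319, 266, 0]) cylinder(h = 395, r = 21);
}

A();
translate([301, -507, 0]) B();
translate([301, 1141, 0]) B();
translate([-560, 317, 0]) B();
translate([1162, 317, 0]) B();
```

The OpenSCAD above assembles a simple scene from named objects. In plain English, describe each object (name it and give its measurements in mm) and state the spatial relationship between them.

A is a rectangular dining table. The top is 942×921×49 mm with its upper surface at z = 730 mm. It stands on four 52×52 mm square legs, each inset 48 mm from the nearest pair of top edges, running from the floor to the underside of the top. Four apron rails, 52 mm thick and 84 mm tall, run between adjacent legs with their top edges flush with the underside of the top and their outer faces flush with the legs' outer faces.

B is a simple wooden stool: a rectangular seat 340 mm (x) by 287 mm (y), 35 mm thick, top face at z = 430 mm, on four round legs, each 42 mm in diameter. The legs rest on z = 0, each leg's axis is inset half a diameter from the nearest pair of seat edges (so the leg's bounding box is flush with the corner).

Four stools sit around the table at the −y, +y, −x, +x sides.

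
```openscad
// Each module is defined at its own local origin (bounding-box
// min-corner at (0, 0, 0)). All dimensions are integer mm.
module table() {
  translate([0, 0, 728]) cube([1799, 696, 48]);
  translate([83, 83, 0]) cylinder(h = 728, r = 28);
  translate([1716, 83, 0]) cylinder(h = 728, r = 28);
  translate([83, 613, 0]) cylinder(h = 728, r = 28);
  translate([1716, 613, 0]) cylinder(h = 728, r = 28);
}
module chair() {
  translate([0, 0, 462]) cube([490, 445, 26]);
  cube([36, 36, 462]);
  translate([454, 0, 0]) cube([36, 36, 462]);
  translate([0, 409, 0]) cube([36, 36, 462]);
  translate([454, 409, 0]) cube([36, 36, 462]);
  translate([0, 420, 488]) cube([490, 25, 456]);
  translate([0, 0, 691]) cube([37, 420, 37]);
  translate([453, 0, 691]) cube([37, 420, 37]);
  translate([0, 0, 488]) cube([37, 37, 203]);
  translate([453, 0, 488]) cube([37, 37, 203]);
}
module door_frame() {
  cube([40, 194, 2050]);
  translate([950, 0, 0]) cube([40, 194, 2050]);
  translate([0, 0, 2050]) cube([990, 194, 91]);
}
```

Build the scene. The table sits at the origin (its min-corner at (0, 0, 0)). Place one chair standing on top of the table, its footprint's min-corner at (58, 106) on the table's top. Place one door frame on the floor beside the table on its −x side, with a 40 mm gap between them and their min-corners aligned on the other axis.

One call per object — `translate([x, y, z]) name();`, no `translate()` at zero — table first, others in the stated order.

table();
translate([58, 106, 776]) chair();
translate([-1030, 0, 0]) door_frame();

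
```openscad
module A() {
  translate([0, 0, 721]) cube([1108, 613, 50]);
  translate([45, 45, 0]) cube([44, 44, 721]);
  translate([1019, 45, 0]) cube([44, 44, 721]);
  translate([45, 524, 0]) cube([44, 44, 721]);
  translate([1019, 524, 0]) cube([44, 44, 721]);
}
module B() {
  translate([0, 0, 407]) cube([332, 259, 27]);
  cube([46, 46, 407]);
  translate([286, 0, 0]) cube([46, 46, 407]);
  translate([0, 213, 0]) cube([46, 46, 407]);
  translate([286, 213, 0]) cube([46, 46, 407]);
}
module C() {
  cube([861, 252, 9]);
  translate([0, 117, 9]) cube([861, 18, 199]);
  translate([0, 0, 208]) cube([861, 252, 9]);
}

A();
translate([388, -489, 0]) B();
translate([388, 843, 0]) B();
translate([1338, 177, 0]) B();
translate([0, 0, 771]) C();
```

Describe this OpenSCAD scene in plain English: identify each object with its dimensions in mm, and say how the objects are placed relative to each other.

A is a table: top 1108 mm (x) × 613 mm (y), 50 mm thick, upper face at z = 771 mm, on four 44×44 mm square legs, each inset 45 mm from the nearest pair of top edges, running from z = 0 to the bottom of the top.

B is a simple wooden stool: a rectangular seat 332 mm (x) by 259 mm (y), 27 mm thick, top face at z = 434 mm, on four square legs, each 46×46 mm in cross-section. The legs rest on z = 0, each flush with a corner of the seat.

C is an I-beam lying along x, 861 mm long. Overall section height 217 mm. Two flanges 252 mm wide (y) and 9 mm thick, one on the floor and one at the top; a web 18 mm thick runs between them, centred on the flange width.

Three stools sit around the table at the −y, +y, +x sides. The I-beam is on top of the table.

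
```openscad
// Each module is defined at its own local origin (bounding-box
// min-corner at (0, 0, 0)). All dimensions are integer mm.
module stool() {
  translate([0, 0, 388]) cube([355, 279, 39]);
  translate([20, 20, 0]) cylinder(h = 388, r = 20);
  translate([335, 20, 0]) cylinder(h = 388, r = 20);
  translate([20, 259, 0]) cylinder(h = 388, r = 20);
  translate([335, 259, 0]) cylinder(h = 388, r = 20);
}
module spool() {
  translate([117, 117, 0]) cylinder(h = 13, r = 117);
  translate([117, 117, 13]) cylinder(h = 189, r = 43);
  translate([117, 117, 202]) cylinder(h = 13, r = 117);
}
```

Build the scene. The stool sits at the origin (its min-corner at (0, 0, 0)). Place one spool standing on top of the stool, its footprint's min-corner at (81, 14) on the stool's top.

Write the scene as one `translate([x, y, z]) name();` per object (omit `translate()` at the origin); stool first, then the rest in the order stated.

stool();
translate([81, 14, 427]) spool();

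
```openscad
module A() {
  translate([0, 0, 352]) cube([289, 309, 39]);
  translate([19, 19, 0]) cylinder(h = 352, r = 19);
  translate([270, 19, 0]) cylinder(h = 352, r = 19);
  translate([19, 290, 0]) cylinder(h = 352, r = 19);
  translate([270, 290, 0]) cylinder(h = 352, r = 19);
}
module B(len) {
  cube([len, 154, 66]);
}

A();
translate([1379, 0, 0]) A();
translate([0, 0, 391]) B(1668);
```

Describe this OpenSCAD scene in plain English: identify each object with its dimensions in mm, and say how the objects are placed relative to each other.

A is a four-legged stool. The seat is a 289×309×39 mm slab whose top surface is at z = 391 mm; four round legs, each 38 mm in diameter, run from the floor (z = 0) to the underside of the seat, each leg's axis is inset half a diameter from the nearest pair of seat edges (so the leg's bounding box is flush with the corner).

B is a rectangular beam 1668 mm long (x), 154 mm deep (y), 66 mm thick (z).

The beam spans the tops of two stools placed 1090 mm apart, resting at z = 391 mm.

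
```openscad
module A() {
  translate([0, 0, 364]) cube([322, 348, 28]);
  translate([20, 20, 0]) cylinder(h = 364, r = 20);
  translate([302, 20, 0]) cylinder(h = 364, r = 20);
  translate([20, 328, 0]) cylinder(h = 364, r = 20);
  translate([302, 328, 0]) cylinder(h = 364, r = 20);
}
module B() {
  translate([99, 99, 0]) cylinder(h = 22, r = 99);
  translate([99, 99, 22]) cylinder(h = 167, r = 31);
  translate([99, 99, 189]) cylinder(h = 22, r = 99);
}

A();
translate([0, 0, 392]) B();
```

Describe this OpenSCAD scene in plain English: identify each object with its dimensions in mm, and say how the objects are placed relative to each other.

A is a simple wooden stool: a rectangular seat 322 mm (x) by 348 mm (y), 28 mm thick, top face at z = 392 mm, on four round legs, each 40 mm in diameter. The legs rest on z = 0, each leg's axis is inset half a diameter from the nearest pair of seat edges (so the leg's bounding box is flush with the corner).

B is a spool: two coaxial disc flanges of radius 99 mm and thickness 22 mm, joined by a core cylinder of radius 31 mm and height 167 mm. The lower flange rests on z = 0 and the three cylinders share a vertical axis.

The spool is on top of the stool.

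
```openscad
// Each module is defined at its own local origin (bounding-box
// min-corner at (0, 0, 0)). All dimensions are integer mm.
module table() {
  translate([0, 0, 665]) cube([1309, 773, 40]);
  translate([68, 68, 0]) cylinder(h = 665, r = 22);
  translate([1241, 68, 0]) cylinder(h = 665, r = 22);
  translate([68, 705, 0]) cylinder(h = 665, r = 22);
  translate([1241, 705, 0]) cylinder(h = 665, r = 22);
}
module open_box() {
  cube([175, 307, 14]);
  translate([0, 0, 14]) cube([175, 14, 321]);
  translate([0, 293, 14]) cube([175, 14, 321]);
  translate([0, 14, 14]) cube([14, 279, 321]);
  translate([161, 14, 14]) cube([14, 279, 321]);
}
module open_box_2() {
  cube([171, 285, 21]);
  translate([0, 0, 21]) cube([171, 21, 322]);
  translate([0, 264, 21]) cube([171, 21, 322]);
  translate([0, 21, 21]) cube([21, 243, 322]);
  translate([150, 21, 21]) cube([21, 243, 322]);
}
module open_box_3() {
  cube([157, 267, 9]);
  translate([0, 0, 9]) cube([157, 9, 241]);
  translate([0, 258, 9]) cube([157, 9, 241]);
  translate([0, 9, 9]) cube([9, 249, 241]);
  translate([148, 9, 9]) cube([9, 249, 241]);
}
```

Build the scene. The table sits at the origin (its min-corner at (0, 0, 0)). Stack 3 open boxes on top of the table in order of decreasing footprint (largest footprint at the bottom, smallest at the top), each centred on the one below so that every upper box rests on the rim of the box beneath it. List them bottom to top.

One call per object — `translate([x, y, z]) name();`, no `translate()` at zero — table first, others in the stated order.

table();
translate([567, 233, 705]) open_box();
translate([569, 244, 1040]) open_box_2();
translate([576, 253, 1383]) open_box_3();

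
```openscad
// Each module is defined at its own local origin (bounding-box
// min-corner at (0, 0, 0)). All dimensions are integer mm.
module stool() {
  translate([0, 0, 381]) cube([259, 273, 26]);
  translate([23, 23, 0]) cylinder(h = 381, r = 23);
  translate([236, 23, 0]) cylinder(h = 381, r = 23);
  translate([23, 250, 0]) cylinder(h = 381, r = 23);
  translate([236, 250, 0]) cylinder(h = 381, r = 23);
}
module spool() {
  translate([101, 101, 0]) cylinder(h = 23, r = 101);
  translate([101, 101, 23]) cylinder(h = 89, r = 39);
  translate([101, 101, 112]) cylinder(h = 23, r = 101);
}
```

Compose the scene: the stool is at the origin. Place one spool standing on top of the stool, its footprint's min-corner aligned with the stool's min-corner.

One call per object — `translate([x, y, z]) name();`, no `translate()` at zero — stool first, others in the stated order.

stool();
translate([0, 0, 407]) spool();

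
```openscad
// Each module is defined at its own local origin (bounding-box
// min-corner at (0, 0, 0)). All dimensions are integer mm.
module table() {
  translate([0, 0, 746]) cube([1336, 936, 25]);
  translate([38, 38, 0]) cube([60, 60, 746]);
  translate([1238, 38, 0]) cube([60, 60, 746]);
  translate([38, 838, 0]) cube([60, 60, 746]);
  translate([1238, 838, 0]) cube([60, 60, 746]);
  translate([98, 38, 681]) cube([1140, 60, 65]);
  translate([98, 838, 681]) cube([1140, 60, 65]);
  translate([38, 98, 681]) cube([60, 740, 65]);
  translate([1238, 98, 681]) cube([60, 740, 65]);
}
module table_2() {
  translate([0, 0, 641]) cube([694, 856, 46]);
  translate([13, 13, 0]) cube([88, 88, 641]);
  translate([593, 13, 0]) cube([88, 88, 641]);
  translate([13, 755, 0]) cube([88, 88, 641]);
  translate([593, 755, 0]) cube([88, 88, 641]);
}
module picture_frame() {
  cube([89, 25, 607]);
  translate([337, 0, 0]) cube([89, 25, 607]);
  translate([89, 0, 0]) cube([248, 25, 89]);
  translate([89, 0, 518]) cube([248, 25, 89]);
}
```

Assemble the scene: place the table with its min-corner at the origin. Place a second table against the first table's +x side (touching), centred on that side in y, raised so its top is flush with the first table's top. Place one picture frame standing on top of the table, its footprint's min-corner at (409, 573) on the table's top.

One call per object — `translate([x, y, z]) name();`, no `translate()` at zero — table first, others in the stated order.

table();
translate([1336, 40, 84]) table_2();
translate([409, 573, 771]) picture_frame();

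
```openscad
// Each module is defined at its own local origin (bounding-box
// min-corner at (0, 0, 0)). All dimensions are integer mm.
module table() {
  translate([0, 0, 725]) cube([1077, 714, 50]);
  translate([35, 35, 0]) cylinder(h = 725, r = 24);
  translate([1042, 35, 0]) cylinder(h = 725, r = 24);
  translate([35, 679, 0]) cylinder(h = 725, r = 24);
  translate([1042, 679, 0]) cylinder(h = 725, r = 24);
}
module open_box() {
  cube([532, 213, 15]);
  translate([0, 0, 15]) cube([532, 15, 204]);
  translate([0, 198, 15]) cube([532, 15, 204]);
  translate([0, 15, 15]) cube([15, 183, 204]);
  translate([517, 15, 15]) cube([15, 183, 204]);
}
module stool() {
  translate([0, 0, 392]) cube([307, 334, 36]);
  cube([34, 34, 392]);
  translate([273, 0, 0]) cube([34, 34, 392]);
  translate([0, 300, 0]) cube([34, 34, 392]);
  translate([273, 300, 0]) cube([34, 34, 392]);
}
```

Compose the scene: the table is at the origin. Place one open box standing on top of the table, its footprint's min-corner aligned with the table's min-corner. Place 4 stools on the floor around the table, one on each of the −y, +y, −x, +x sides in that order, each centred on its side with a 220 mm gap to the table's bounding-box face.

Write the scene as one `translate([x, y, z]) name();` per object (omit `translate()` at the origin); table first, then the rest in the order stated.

table();
translate([0, 0, 775]) open_box();
translate([385, -554, 0]) stool();
translate([385, 934, 0]) stool();
translate([-527, 190, 0]) stool();
translate([1297, 190, 0]) stool();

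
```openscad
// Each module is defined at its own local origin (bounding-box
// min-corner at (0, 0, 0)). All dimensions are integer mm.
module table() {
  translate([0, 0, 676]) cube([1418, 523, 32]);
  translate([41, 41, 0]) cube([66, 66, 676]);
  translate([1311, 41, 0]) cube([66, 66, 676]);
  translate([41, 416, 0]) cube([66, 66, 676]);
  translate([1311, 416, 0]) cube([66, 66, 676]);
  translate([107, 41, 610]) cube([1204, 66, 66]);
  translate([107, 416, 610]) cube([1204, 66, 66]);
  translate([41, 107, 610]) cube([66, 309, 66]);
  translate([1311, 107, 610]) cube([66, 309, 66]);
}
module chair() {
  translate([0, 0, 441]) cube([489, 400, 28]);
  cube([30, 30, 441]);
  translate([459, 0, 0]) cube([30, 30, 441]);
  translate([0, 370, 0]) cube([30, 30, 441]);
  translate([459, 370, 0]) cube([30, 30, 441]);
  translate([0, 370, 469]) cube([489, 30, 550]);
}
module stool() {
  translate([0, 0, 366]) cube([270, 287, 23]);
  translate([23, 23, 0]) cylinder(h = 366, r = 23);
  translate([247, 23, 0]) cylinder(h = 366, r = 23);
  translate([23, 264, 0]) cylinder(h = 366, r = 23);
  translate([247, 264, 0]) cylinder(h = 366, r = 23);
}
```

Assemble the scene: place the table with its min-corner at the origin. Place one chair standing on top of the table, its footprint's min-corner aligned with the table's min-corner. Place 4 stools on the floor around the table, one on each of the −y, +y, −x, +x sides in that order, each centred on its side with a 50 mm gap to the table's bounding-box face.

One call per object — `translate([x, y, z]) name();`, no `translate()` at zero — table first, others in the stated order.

table();
translate([0, 0, 708]) chair();
translate([574, -337, 0]) stool();
translate([574, 573, 0]) stool();
translate([-320, 118, 0]) stool();
translate([1468, 118, 0]) stool();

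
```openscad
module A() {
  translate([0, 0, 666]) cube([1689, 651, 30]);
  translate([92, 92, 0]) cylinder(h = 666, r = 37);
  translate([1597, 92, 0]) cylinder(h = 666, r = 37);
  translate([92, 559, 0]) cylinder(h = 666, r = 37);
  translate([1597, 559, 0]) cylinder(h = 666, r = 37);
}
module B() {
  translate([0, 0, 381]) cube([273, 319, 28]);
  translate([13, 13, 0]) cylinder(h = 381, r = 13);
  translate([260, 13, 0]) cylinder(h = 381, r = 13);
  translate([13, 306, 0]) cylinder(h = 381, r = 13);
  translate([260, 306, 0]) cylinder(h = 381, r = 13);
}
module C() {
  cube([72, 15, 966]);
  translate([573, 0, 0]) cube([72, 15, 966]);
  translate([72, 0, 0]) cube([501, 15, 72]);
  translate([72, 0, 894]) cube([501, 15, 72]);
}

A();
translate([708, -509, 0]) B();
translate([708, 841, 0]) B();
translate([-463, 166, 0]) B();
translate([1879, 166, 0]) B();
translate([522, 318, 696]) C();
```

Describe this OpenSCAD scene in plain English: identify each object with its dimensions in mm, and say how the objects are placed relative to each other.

A is a table with a 1689×651 mm rectangular top, 30 mm thick, top surface at z = 696 mm, supported by four round legs of 74 mm diameter, each leg's bounding box inset 55 mm from the nearest pair of top edges, running from the floor.

B is a four-legged stool. The seat is 273×319 mm, 28 mm thick, top at z = 409 mm. It stands on four round legs, each 26 mm in diameter, from z = 0 to the seat underside, each leg's axis is inset half a diameter from the nearest pair of seat edges (so the leg's bounding box is flush with the corner).

C is a rectangular picture frame lying in the x–z plane (depth along y). The opening is 501 mm wide (x) by 822 mm tall (z), surrounded by a border 72 mm wide on all four sides. The frame is 15 mm deep and is made of two full-height vertical stiles with two horizontal rails fitted between them.

Four stools sit around the table at the −y, +y, −x, +x sides. The picture frame is on top of the table, centred.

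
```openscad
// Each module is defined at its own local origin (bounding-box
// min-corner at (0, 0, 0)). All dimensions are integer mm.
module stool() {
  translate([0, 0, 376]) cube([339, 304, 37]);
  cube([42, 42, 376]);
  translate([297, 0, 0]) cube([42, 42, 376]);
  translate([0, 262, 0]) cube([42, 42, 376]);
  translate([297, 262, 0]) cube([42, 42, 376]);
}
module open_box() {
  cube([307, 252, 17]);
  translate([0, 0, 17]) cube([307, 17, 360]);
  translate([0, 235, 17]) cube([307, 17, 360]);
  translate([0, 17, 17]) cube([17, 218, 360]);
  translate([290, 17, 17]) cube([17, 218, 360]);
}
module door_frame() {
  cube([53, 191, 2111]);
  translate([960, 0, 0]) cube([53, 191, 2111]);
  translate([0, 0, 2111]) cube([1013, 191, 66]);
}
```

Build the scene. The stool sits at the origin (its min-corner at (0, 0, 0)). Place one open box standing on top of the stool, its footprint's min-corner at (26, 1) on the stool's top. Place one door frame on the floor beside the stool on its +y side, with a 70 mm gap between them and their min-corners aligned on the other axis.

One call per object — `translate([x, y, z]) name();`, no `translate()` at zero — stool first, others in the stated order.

stool();
translate([26, 1, 413]) open_box();
translate([0, 374, 0]) door_frame();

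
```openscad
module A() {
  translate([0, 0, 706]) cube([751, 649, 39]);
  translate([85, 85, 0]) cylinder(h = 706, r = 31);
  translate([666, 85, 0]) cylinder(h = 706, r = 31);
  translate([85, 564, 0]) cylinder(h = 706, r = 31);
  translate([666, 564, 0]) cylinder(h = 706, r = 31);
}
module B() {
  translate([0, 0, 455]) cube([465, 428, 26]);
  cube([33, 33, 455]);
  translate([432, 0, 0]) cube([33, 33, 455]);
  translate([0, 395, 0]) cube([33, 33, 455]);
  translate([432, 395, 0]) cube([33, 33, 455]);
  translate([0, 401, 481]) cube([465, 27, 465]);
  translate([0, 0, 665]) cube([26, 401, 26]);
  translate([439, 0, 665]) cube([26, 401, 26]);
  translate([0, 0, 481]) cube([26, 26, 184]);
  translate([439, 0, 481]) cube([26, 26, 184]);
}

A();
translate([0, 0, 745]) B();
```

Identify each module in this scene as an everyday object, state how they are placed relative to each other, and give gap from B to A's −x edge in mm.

A is a table. B is a chair. The chair is on top of the table. The gap from the chair to the table's −x edge is 0 mm.

The chair's min-x is at 0; the table's min-x is 0; gap = 0 mm.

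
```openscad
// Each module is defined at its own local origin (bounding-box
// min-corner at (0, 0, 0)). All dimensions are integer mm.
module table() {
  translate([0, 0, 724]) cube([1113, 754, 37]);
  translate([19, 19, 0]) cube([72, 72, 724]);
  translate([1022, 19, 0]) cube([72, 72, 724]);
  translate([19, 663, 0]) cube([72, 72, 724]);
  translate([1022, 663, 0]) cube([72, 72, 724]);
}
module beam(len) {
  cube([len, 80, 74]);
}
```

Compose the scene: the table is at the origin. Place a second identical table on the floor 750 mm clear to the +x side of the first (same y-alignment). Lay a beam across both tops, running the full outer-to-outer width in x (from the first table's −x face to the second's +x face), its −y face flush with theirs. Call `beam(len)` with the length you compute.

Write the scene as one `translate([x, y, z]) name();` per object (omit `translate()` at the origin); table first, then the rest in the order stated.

table();
translate([1863, 0, 0]) table();
translate([0, 0, 761]) beam(2976);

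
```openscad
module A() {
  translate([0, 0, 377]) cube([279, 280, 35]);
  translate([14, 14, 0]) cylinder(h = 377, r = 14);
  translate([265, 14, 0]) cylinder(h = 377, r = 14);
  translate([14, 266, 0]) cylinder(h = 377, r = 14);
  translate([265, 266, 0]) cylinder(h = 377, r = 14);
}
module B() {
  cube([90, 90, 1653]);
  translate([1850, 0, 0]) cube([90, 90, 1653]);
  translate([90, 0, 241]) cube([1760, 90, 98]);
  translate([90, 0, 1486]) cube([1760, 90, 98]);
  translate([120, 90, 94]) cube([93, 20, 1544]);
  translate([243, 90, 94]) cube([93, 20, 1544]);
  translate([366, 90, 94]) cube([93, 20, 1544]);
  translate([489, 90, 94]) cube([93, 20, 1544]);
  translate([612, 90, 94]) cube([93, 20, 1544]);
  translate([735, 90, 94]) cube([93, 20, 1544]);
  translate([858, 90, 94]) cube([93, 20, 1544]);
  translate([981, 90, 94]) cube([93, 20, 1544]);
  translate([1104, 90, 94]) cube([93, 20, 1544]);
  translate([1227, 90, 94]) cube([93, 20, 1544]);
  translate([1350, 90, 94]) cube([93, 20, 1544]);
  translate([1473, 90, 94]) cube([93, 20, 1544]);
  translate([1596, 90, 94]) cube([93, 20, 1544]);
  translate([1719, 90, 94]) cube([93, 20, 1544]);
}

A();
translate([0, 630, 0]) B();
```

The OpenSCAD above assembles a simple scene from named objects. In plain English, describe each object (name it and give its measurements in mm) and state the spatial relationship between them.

A is a simple wooden stool: a rectangular seat 279 mm (x) by 280 mm (y), 35 mm thick, top face at z = 412 mm, on four round legs, each 28 mm in diameter. The legs rest on z = 0, each leg's axis is inset half a diameter from the nearest pair of seat edges (so the leg's bounding box is flush with the corner).

B is a fence section. Two 90×90 mm posts, 1653 mm tall, stand on the floor with a clear span of 1760 mm between their inner faces. Two horizontal rails of 90×98 mm section span the gap between the posts with their undersides at z = 241 mm and z = 1486 mm, flush with the posts' −y face. 14 pickets, each 93 mm wide, 20 mm thick and 1544 mm tall, are fixed to the +y face of the rails with their bottoms at z = 94 mm, evenly spaced across the span with equal gaps (rounded down to the nearest mm) at the −x end and between each pair — any rounding remainder accumulates at the +x end.

The fence section is on the floor beside the stool on its +y side.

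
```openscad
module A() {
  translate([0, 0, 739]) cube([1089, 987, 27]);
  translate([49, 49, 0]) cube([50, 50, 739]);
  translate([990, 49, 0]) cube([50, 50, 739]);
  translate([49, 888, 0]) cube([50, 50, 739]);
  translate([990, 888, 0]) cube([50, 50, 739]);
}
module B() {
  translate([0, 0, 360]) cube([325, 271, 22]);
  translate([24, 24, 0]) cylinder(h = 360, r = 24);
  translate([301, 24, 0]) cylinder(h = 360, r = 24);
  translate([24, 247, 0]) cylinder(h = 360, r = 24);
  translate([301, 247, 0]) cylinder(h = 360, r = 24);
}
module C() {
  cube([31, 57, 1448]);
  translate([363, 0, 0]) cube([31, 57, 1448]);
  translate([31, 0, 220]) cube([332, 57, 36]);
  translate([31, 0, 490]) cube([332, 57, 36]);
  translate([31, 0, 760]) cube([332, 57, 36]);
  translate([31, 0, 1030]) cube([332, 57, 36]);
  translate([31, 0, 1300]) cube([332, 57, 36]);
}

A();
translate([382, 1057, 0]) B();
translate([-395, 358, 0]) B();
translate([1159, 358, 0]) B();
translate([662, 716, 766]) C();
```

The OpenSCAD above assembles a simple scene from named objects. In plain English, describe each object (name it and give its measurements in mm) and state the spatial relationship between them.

A is a table with a 1089×987 mm rectangular top, 27 mm thick, top surface at z = 766 mm, supported by four 50×50 mm square legs, each inset 49 mm from the nearest pair of top edges, running from the floor.

B is a four-legged stool. The seat is 325×271 mm, 22 mm thick, top at z = 382 mm. It stands on four round legs, each 48 mm in diameter, from z = 0 to the seat underside, each leg's axis is inset half a diameter from the nearest pair of seat edges (so the leg's bounding box is flush with the corner).

C is a wooden ladder with two side rails of 31×57 mm section and 1448 mm height, set 394 mm apart overall. Between them run 5 rectangular rungs (57 mm deep, 36 mm thick), front faces flush with the rails' −y face. The bottom of the first rung is 220 mm above the floor and each subsequent rung is 270 mm higher than the one below.

Three stools sit around the table at the +y, −x, +x sides. The ladder is on top of the table.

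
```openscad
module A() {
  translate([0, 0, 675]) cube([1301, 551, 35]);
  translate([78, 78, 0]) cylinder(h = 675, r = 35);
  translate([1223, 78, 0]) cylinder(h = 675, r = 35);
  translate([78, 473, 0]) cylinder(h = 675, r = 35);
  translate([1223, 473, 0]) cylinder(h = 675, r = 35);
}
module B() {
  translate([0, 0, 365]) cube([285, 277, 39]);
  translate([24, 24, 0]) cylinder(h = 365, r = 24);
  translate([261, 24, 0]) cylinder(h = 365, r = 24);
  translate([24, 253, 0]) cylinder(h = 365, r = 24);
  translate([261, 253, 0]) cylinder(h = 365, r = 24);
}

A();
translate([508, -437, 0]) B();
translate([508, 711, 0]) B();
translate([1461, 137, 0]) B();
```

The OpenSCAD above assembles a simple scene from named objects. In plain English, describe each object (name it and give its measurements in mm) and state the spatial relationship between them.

A is a table with a 1301×551 mm rectangular top, 35 mm thick, top surface at z = 710 mm, supported by four round legs of 70 mm diameter, each leg's bounding box inset 43 mm from the nearest pair of top edges, running from the floor.

B is a four-legged stool. The seat is a 285×277×39 mm slab whose top surface is at z = 404 mm; four round legs, each 48 mm in diameter, run from the floor (z = 0) to the underside of the seat, each leg's axis is inset half a diameter from the nearest pair of seat edges (so the leg's bounding box is flush with the corner).

Three stools sit around the table at the −y, +y, +x sides.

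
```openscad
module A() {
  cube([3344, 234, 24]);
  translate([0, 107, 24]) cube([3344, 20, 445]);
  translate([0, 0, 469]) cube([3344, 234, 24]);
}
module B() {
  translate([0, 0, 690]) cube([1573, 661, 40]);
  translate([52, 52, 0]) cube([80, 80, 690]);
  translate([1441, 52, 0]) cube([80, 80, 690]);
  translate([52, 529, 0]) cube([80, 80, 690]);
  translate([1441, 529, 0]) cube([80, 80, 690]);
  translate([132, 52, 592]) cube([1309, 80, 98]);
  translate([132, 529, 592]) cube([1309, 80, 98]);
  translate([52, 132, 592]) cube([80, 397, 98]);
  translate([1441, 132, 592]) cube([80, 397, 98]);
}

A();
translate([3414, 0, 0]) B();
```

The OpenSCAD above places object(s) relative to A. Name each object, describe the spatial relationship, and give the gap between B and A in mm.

A is an I-beam. B is a table. The table is on the floor beside the I-beam on its +x side. The gap between the table and the I-beam is 70 mm.

The table's nearest face is 70 mm from the I-beam's +x face.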